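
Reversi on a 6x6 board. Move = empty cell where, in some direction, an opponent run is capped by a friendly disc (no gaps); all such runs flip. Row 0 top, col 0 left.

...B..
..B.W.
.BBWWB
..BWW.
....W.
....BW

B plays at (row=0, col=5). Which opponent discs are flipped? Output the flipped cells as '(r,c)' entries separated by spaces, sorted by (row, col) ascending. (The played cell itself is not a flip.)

Dir NW: edge -> no flip
Dir N: edge -> no flip
Dir NE: edge -> no flip
Dir W: first cell '.' (not opp) -> no flip
Dir E: edge -> no flip
Dir SW: opp run (1,4) (2,3) capped by B -> flip
Dir S: first cell '.' (not opp) -> no flip
Dir SE: edge -> no flip

Answer: (1,4) (2,3)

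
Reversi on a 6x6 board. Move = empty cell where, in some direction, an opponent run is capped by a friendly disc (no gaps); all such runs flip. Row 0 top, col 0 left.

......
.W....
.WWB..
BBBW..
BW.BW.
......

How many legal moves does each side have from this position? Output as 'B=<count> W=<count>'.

-- B to move --
(0,0): no bracket -> illegal
(0,1): flips 2 -> legal
(0,2): no bracket -> illegal
(1,0): flips 1 -> legal
(1,2): flips 2 -> legal
(1,3): flips 1 -> legal
(2,0): flips 2 -> legal
(2,4): no bracket -> illegal
(3,4): flips 1 -> legal
(3,5): no bracket -> illegal
(4,2): flips 1 -> legal
(4,5): flips 1 -> legal
(5,0): flips 1 -> legal
(5,1): flips 1 -> legal
(5,2): flips 1 -> legal
(5,3): no bracket -> illegal
(5,4): no bracket -> illegal
(5,5): no bracket -> illegal
B mobility = 11
-- W to move --
(1,2): no bracket -> illegal
(1,3): flips 1 -> legal
(1,4): flips 2 -> legal
(2,0): no bracket -> illegal
(2,4): flips 1 -> legal
(3,4): no bracket -> illegal
(4,2): flips 2 -> legal
(5,0): no bracket -> illegal
(5,1): no bracket -> illegal
(5,2): no bracket -> illegal
(5,3): flips 1 -> legal
(5,4): flips 2 -> legal
W mobility = 6

Answer: B=11 W=6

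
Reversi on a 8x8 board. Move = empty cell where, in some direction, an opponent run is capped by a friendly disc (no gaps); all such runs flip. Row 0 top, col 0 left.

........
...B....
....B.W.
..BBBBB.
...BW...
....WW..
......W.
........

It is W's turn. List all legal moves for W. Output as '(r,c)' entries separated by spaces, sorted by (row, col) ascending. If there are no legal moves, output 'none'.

(0,2): no bracket -> illegal
(0,3): no bracket -> illegal
(0,4): no bracket -> illegal
(1,2): no bracket -> illegal
(1,4): flips 2 -> legal
(1,5): no bracket -> illegal
(2,1): flips 2 -> legal
(2,2): flips 1 -> legal
(2,3): no bracket -> illegal
(2,5): no bracket -> illegal
(2,7): no bracket -> illegal
(3,1): no bracket -> illegal
(3,7): no bracket -> illegal
(4,1): no bracket -> illegal
(4,2): flips 1 -> legal
(4,5): no bracket -> illegal
(4,6): flips 1 -> legal
(4,7): no bracket -> illegal
(5,2): no bracket -> illegal
(5,3): no bracket -> illegal

Answer: (1,4) (2,1) (2,2) (4,2) (4,6)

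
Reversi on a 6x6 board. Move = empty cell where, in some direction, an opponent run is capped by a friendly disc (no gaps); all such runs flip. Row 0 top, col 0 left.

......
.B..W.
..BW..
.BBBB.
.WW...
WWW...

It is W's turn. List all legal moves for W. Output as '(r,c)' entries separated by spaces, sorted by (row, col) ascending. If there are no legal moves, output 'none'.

(0,0): no bracket -> illegal
(0,1): no bracket -> illegal
(0,2): no bracket -> illegal
(1,0): no bracket -> illegal
(1,2): flips 2 -> legal
(1,3): no bracket -> illegal
(2,0): flips 1 -> legal
(2,1): flips 2 -> legal
(2,4): flips 1 -> legal
(2,5): no bracket -> illegal
(3,0): no bracket -> illegal
(3,5): no bracket -> illegal
(4,0): no bracket -> illegal
(4,3): flips 1 -> legal
(4,4): no bracket -> illegal
(4,5): flips 1 -> legal

Answer: (1,2) (2,0) (2,1) (2,4) (4,3) (4,5)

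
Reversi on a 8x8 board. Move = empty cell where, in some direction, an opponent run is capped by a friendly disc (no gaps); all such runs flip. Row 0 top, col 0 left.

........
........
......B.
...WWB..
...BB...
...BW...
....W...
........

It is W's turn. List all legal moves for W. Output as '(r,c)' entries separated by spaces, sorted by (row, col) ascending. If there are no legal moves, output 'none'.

(1,5): no bracket -> illegal
(1,6): no bracket -> illegal
(1,7): no bracket -> illegal
(2,4): no bracket -> illegal
(2,5): no bracket -> illegal
(2,7): no bracket -> illegal
(3,2): flips 1 -> legal
(3,6): flips 1 -> legal
(3,7): no bracket -> illegal
(4,2): flips 1 -> legal
(4,5): no bracket -> illegal
(4,6): no bracket -> illegal
(5,2): flips 2 -> legal
(5,5): flips 1 -> legal
(6,2): no bracket -> illegal
(6,3): flips 2 -> legal

Answer: (3,2) (3,6) (4,2) (5,2) (5,5) (6,3)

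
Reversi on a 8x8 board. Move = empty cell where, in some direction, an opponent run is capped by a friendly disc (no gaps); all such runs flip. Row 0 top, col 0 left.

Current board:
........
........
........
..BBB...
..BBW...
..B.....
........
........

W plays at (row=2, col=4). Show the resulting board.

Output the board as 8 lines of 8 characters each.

Place W at (2,4); scan 8 dirs for brackets.
Dir NW: first cell '.' (not opp) -> no flip
Dir N: first cell '.' (not opp) -> no flip
Dir NE: first cell '.' (not opp) -> no flip
Dir W: first cell '.' (not opp) -> no flip
Dir E: first cell '.' (not opp) -> no flip
Dir SW: opp run (3,3) (4,2), next='.' -> no flip
Dir S: opp run (3,4) capped by W -> flip
Dir SE: first cell '.' (not opp) -> no flip
All flips: (3,4)

Answer: ........
........
....W...
..BBW...
..BBW...
..B.....
........
........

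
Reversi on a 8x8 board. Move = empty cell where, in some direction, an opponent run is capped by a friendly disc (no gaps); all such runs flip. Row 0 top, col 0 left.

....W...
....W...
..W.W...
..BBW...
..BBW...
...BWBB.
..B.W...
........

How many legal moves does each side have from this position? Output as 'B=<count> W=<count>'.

Answer: B=9 W=9

Derivation:
-- B to move --
(0,3): no bracket -> illegal
(0,5): no bracket -> illegal
(1,1): flips 1 -> legal
(1,2): flips 1 -> legal
(1,3): no bracket -> illegal
(1,5): flips 1 -> legal
(2,1): no bracket -> illegal
(2,3): no bracket -> illegal
(2,5): flips 1 -> legal
(3,1): no bracket -> illegal
(3,5): flips 2 -> legal
(4,5): flips 1 -> legal
(6,3): no bracket -> illegal
(6,5): flips 1 -> legal
(7,3): flips 1 -> legal
(7,4): no bracket -> illegal
(7,5): flips 1 -> legal
B mobility = 9
-- W to move --
(2,1): flips 2 -> legal
(2,3): no bracket -> illegal
(3,1): flips 4 -> legal
(4,1): flips 2 -> legal
(4,5): no bracket -> illegal
(4,6): flips 1 -> legal
(4,7): no bracket -> illegal
(5,1): flips 2 -> legal
(5,2): flips 4 -> legal
(5,7): flips 2 -> legal
(6,1): no bracket -> illegal
(6,3): no bracket -> illegal
(6,5): no bracket -> illegal
(6,6): flips 1 -> legal
(6,7): no bracket -> illegal
(7,1): flips 2 -> legal
(7,2): no bracket -> illegal
(7,3): no bracket -> illegal
W mobility = 9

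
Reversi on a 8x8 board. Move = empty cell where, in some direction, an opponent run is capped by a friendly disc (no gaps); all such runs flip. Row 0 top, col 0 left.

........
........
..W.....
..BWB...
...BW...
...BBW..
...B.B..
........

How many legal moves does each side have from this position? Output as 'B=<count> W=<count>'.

Answer: B=5 W=9

Derivation:
-- B to move --
(1,1): no bracket -> illegal
(1,2): flips 1 -> legal
(1,3): no bracket -> illegal
(2,1): no bracket -> illegal
(2,3): flips 1 -> legal
(2,4): no bracket -> illegal
(3,1): no bracket -> illegal
(3,5): flips 1 -> legal
(4,2): no bracket -> illegal
(4,5): flips 2 -> legal
(4,6): no bracket -> illegal
(5,6): flips 1 -> legal
(6,4): no bracket -> illegal
(6,6): no bracket -> illegal
B mobility = 5
-- W to move --
(2,1): no bracket -> illegal
(2,3): no bracket -> illegal
(2,4): flips 1 -> legal
(2,5): no bracket -> illegal
(3,1): flips 1 -> legal
(3,5): flips 1 -> legal
(4,1): no bracket -> illegal
(4,2): flips 2 -> legal
(4,5): no bracket -> illegal
(5,2): flips 2 -> legal
(5,6): no bracket -> illegal
(6,2): flips 1 -> legal
(6,4): flips 1 -> legal
(6,6): no bracket -> illegal
(7,2): no bracket -> illegal
(7,3): flips 3 -> legal
(7,4): no bracket -> illegal
(7,5): flips 1 -> legal
(7,6): no bracket -> illegal
W mobility = 9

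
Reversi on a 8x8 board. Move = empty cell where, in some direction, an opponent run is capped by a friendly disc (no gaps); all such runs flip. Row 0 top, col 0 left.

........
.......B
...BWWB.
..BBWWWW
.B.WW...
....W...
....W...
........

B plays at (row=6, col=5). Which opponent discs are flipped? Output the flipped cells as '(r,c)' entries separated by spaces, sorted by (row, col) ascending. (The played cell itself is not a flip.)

Dir NW: opp run (5,4) (4,3) capped by B -> flip
Dir N: first cell '.' (not opp) -> no flip
Dir NE: first cell '.' (not opp) -> no flip
Dir W: opp run (6,4), next='.' -> no flip
Dir E: first cell '.' (not opp) -> no flip
Dir SW: first cell '.' (not opp) -> no flip
Dir S: first cell '.' (not opp) -> no flip
Dir SE: first cell '.' (not opp) -> no flip

Answer: (4,3) (5,4)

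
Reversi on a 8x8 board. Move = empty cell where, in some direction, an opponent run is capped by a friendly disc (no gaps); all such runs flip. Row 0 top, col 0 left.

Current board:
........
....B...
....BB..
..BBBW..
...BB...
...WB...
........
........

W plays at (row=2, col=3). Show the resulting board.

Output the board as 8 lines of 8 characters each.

Place W at (2,3); scan 8 dirs for brackets.
Dir NW: first cell '.' (not opp) -> no flip
Dir N: first cell '.' (not opp) -> no flip
Dir NE: opp run (1,4), next='.' -> no flip
Dir W: first cell '.' (not opp) -> no flip
Dir E: opp run (2,4) (2,5), next='.' -> no flip
Dir SW: opp run (3,2), next='.' -> no flip
Dir S: opp run (3,3) (4,3) capped by W -> flip
Dir SE: opp run (3,4), next='.' -> no flip
All flips: (3,3) (4,3)

Answer: ........
....B...
...WBB..
..BWBW..
...WB...
...WB...
........
........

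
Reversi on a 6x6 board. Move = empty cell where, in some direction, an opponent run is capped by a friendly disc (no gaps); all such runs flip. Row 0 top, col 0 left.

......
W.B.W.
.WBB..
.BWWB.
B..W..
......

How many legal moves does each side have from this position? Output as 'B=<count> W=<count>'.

-- B to move --
(0,0): no bracket -> illegal
(0,1): no bracket -> illegal
(0,3): no bracket -> illegal
(0,4): no bracket -> illegal
(0,5): flips 1 -> legal
(1,1): flips 1 -> legal
(1,3): no bracket -> illegal
(1,5): no bracket -> illegal
(2,0): flips 1 -> legal
(2,4): no bracket -> illegal
(2,5): no bracket -> illegal
(3,0): flips 1 -> legal
(4,1): flips 1 -> legal
(4,2): flips 1 -> legal
(4,4): flips 1 -> legal
(5,2): flips 1 -> legal
(5,3): flips 2 -> legal
(5,4): no bracket -> illegal
B mobility = 9
-- W to move --
(0,1): no bracket -> illegal
(0,2): flips 2 -> legal
(0,3): flips 1 -> legal
(1,1): flips 1 -> legal
(1,3): flips 1 -> legal
(2,0): no bracket -> illegal
(2,4): flips 2 -> legal
(2,5): flips 1 -> legal
(3,0): flips 1 -> legal
(3,5): flips 1 -> legal
(4,1): flips 1 -> legal
(4,2): no bracket -> illegal
(4,4): no bracket -> illegal
(4,5): no bracket -> illegal
(5,0): no bracket -> illegal
(5,1): no bracket -> illegal
W mobility = 9

Answer: B=9 W=9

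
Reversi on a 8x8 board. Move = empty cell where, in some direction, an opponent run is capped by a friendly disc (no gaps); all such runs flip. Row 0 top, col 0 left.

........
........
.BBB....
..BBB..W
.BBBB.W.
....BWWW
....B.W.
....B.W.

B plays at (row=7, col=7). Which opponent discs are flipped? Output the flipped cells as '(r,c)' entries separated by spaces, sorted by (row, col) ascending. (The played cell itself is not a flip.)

Answer: (5,5) (6,6)

Derivation:
Dir NW: opp run (6,6) (5,5) capped by B -> flip
Dir N: first cell '.' (not opp) -> no flip
Dir NE: edge -> no flip
Dir W: opp run (7,6), next='.' -> no flip
Dir E: edge -> no flip
Dir SW: edge -> no flip
Dir S: edge -> no flip
Dir SE: edge -> no flip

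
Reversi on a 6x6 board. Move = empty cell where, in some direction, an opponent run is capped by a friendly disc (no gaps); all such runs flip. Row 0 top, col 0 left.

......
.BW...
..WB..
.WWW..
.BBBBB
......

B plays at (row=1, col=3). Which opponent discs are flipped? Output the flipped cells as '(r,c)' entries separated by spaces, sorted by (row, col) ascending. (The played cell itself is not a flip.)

Answer: (1,2)

Derivation:
Dir NW: first cell '.' (not opp) -> no flip
Dir N: first cell '.' (not opp) -> no flip
Dir NE: first cell '.' (not opp) -> no flip
Dir W: opp run (1,2) capped by B -> flip
Dir E: first cell '.' (not opp) -> no flip
Dir SW: opp run (2,2) (3,1), next='.' -> no flip
Dir S: first cell 'B' (not opp) -> no flip
Dir SE: first cell '.' (not opp) -> no flip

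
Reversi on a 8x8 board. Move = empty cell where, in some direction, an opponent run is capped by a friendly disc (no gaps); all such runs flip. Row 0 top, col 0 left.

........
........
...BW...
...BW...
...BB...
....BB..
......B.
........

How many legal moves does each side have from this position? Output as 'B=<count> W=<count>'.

-- B to move --
(1,3): no bracket -> illegal
(1,4): flips 2 -> legal
(1,5): flips 1 -> legal
(2,5): flips 2 -> legal
(3,5): flips 1 -> legal
(4,5): flips 1 -> legal
B mobility = 5
-- W to move --
(1,2): flips 1 -> legal
(1,3): no bracket -> illegal
(1,4): no bracket -> illegal
(2,2): flips 1 -> legal
(3,2): flips 1 -> legal
(3,5): no bracket -> illegal
(4,2): flips 1 -> legal
(4,5): no bracket -> illegal
(4,6): no bracket -> illegal
(5,2): flips 1 -> legal
(5,3): no bracket -> illegal
(5,6): no bracket -> illegal
(5,7): no bracket -> illegal
(6,3): no bracket -> illegal
(6,4): flips 2 -> legal
(6,5): no bracket -> illegal
(6,7): no bracket -> illegal
(7,5): no bracket -> illegal
(7,6): no bracket -> illegal
(7,7): no bracket -> illegal
W mobility = 6

Answer: B=5 W=6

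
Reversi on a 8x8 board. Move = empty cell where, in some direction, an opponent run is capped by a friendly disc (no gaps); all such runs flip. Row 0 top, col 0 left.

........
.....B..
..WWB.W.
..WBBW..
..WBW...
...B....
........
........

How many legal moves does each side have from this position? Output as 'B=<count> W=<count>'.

-- B to move --
(1,1): flips 1 -> legal
(1,2): flips 1 -> legal
(1,3): flips 1 -> legal
(1,4): no bracket -> illegal
(1,6): no bracket -> illegal
(1,7): flips 3 -> legal
(2,1): flips 3 -> legal
(2,5): no bracket -> illegal
(2,7): no bracket -> illegal
(3,1): flips 2 -> legal
(3,6): flips 1 -> legal
(3,7): flips 1 -> legal
(4,1): flips 1 -> legal
(4,5): flips 1 -> legal
(4,6): flips 1 -> legal
(5,1): flips 1 -> legal
(5,2): no bracket -> illegal
(5,4): flips 1 -> legal
(5,5): flips 1 -> legal
B mobility = 14
-- W to move --
(0,4): flips 1 -> legal
(0,5): no bracket -> illegal
(0,6): flips 3 -> legal
(1,3): flips 1 -> legal
(1,4): flips 2 -> legal
(1,6): no bracket -> illegal
(2,5): flips 1 -> legal
(4,5): flips 1 -> legal
(5,2): no bracket -> illegal
(5,4): flips 1 -> legal
(6,2): flips 1 -> legal
(6,3): flips 3 -> legal
(6,4): flips 1 -> legal
W mobility = 10

Answer: B=14 W=10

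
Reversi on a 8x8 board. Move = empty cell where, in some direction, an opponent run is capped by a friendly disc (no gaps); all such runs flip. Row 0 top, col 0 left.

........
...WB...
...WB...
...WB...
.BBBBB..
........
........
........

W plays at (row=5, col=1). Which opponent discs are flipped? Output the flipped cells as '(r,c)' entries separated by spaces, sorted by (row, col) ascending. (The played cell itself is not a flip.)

Dir NW: first cell '.' (not opp) -> no flip
Dir N: opp run (4,1), next='.' -> no flip
Dir NE: opp run (4,2) capped by W -> flip
Dir W: first cell '.' (not opp) -> no flip
Dir E: first cell '.' (not opp) -> no flip
Dir SW: first cell '.' (not opp) -> no flip
Dir S: first cell '.' (not opp) -> no flip
Dir SE: first cell '.' (not opp) -> no flip

Answer: (4,2)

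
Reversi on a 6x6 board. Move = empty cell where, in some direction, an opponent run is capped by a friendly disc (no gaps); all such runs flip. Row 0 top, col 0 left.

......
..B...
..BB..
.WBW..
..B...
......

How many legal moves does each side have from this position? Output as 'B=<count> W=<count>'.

-- B to move --
(2,0): flips 1 -> legal
(2,1): no bracket -> illegal
(2,4): flips 1 -> legal
(3,0): flips 1 -> legal
(3,4): flips 1 -> legal
(4,0): flips 1 -> legal
(4,1): no bracket -> illegal
(4,3): flips 1 -> legal
(4,4): flips 1 -> legal
B mobility = 7
-- W to move --
(0,1): no bracket -> illegal
(0,2): no bracket -> illegal
(0,3): no bracket -> illegal
(1,1): flips 1 -> legal
(1,3): flips 2 -> legal
(1,4): no bracket -> illegal
(2,1): no bracket -> illegal
(2,4): no bracket -> illegal
(3,4): no bracket -> illegal
(4,1): no bracket -> illegal
(4,3): no bracket -> illegal
(5,1): flips 1 -> legal
(5,2): no bracket -> illegal
(5,3): flips 1 -> legal
W mobility = 4

Answer: B=7 W=4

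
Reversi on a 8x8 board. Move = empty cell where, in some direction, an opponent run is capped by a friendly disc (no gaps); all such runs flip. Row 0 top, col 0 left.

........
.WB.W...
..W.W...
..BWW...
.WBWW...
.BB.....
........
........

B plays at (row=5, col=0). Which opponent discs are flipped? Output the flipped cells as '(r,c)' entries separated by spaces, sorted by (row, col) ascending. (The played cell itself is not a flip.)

Answer: (4,1)

Derivation:
Dir NW: edge -> no flip
Dir N: first cell '.' (not opp) -> no flip
Dir NE: opp run (4,1) capped by B -> flip
Dir W: edge -> no flip
Dir E: first cell 'B' (not opp) -> no flip
Dir SW: edge -> no flip
Dir S: first cell '.' (not opp) -> no flip
Dir SE: first cell '.' (not opp) -> no flip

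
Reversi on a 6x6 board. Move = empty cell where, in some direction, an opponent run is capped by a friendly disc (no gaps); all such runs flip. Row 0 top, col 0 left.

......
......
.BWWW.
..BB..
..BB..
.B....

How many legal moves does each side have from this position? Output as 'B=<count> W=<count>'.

-- B to move --
(1,1): flips 1 -> legal
(1,2): flips 1 -> legal
(1,3): flips 1 -> legal
(1,4): flips 1 -> legal
(1,5): flips 1 -> legal
(2,5): flips 3 -> legal
(3,1): no bracket -> illegal
(3,4): no bracket -> illegal
(3,5): no bracket -> illegal
B mobility = 6
-- W to move --
(1,0): no bracket -> illegal
(1,1): no bracket -> illegal
(1,2): no bracket -> illegal
(2,0): flips 1 -> legal
(3,0): no bracket -> illegal
(3,1): no bracket -> illegal
(3,4): no bracket -> illegal
(4,0): no bracket -> illegal
(4,1): flips 1 -> legal
(4,4): flips 1 -> legal
(5,0): no bracket -> illegal
(5,2): flips 2 -> legal
(5,3): flips 2 -> legal
(5,4): no bracket -> illegal
W mobility = 5

Answer: B=6 W=5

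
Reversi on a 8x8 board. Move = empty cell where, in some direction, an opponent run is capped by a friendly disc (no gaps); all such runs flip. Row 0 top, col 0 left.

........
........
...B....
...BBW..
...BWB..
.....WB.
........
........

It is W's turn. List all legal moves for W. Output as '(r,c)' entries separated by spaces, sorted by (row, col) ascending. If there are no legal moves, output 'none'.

Answer: (2,2) (2,4) (3,2) (4,2) (4,6) (5,7)

Derivation:
(1,2): no bracket -> illegal
(1,3): no bracket -> illegal
(1,4): no bracket -> illegal
(2,2): flips 1 -> legal
(2,4): flips 1 -> legal
(2,5): no bracket -> illegal
(3,2): flips 2 -> legal
(3,6): no bracket -> illegal
(4,2): flips 1 -> legal
(4,6): flips 1 -> legal
(4,7): no bracket -> illegal
(5,2): no bracket -> illegal
(5,3): no bracket -> illegal
(5,4): no bracket -> illegal
(5,7): flips 1 -> legal
(6,5): no bracket -> illegal
(6,6): no bracket -> illegal
(6,7): no bracket -> illegal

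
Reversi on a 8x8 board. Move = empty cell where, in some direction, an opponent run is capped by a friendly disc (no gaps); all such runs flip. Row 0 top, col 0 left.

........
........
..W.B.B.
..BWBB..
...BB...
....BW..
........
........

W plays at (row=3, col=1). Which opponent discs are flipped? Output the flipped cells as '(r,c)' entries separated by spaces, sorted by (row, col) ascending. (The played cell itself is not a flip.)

Dir NW: first cell '.' (not opp) -> no flip
Dir N: first cell '.' (not opp) -> no flip
Dir NE: first cell 'W' (not opp) -> no flip
Dir W: first cell '.' (not opp) -> no flip
Dir E: opp run (3,2) capped by W -> flip
Dir SW: first cell '.' (not opp) -> no flip
Dir S: first cell '.' (not opp) -> no flip
Dir SE: first cell '.' (not opp) -> no flip

Answer: (3,2)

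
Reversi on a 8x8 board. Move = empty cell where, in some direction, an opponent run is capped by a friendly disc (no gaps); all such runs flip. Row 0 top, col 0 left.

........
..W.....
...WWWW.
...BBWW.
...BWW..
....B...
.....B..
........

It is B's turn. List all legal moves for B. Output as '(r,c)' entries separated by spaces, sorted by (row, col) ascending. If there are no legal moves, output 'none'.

(0,1): flips 2 -> legal
(0,2): no bracket -> illegal
(0,3): no bracket -> illegal
(1,1): no bracket -> illegal
(1,3): flips 1 -> legal
(1,4): flips 1 -> legal
(1,5): flips 1 -> legal
(1,6): flips 1 -> legal
(1,7): no bracket -> illegal
(2,1): no bracket -> illegal
(2,2): no bracket -> illegal
(2,7): flips 2 -> legal
(3,2): no bracket -> illegal
(3,7): flips 2 -> legal
(4,6): flips 2 -> legal
(4,7): no bracket -> illegal
(5,3): no bracket -> illegal
(5,5): flips 1 -> legal
(5,6): flips 1 -> legal

Answer: (0,1) (1,3) (1,4) (1,5) (1,6) (2,7) (3,7) (4,6) (5,5) (5,6)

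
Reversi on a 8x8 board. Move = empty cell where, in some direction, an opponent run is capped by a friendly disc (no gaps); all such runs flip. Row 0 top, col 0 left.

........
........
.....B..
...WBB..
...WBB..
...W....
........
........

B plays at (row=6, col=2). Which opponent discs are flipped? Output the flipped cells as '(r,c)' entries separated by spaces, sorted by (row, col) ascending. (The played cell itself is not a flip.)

Answer: (5,3)

Derivation:
Dir NW: first cell '.' (not opp) -> no flip
Dir N: first cell '.' (not opp) -> no flip
Dir NE: opp run (5,3) capped by B -> flip
Dir W: first cell '.' (not opp) -> no flip
Dir E: first cell '.' (not opp) -> no flip
Dir SW: first cell '.' (not opp) -> no flip
Dir S: first cell '.' (not opp) -> no flip
Dir SE: first cell '.' (not opp) -> no flip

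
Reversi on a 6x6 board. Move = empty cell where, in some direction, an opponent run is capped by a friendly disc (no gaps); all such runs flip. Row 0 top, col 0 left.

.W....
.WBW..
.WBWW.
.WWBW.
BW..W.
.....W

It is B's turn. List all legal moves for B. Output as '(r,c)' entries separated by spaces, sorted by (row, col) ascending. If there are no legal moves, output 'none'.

(0,0): flips 1 -> legal
(0,2): no bracket -> illegal
(0,3): flips 2 -> legal
(0,4): flips 1 -> legal
(1,0): flips 1 -> legal
(1,4): flips 1 -> legal
(1,5): flips 1 -> legal
(2,0): flips 1 -> legal
(2,5): flips 2 -> legal
(3,0): flips 3 -> legal
(3,5): flips 1 -> legal
(4,2): flips 2 -> legal
(4,3): no bracket -> illegal
(4,5): flips 2 -> legal
(5,0): no bracket -> illegal
(5,1): no bracket -> illegal
(5,2): no bracket -> illegal
(5,3): no bracket -> illegal
(5,4): no bracket -> illegal

Answer: (0,0) (0,3) (0,4) (1,0) (1,4) (1,5) (2,0) (2,5) (3,0) (3,5) (4,2) (4,5)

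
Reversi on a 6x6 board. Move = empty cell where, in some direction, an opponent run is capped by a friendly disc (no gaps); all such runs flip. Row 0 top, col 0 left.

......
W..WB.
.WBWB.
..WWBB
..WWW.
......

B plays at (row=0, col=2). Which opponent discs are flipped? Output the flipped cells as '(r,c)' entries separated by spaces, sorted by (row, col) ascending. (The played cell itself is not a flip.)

Answer: (1,3)

Derivation:
Dir NW: edge -> no flip
Dir N: edge -> no flip
Dir NE: edge -> no flip
Dir W: first cell '.' (not opp) -> no flip
Dir E: first cell '.' (not opp) -> no flip
Dir SW: first cell '.' (not opp) -> no flip
Dir S: first cell '.' (not opp) -> no flip
Dir SE: opp run (1,3) capped by B -> flip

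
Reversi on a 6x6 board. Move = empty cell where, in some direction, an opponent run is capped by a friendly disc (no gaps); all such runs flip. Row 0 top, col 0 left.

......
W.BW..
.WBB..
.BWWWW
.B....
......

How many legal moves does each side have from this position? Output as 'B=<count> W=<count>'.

Answer: B=10 W=10

Derivation:
-- B to move --
(0,0): no bracket -> illegal
(0,1): no bracket -> illegal
(0,2): no bracket -> illegal
(0,3): flips 1 -> legal
(0,4): flips 1 -> legal
(1,1): flips 1 -> legal
(1,4): flips 1 -> legal
(2,0): flips 1 -> legal
(2,4): no bracket -> illegal
(2,5): no bracket -> illegal
(3,0): flips 1 -> legal
(4,2): flips 1 -> legal
(4,3): flips 1 -> legal
(4,4): flips 1 -> legal
(4,5): flips 1 -> legal
B mobility = 10
-- W to move --
(0,1): flips 2 -> legal
(0,2): flips 2 -> legal
(0,3): flips 1 -> legal
(1,1): flips 2 -> legal
(1,4): flips 1 -> legal
(2,0): no bracket -> illegal
(2,4): flips 2 -> legal
(3,0): flips 1 -> legal
(4,0): flips 2 -> legal
(4,2): no bracket -> illegal
(5,0): flips 1 -> legal
(5,1): flips 2 -> legal
(5,2): no bracket -> illegal
W mobility = 10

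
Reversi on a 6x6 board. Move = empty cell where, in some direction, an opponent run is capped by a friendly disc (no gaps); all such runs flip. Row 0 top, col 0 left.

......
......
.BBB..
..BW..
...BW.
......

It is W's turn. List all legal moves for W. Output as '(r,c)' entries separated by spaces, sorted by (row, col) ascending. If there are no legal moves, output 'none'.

Answer: (1,1) (1,3) (3,1) (4,2) (5,3)

Derivation:
(1,0): no bracket -> illegal
(1,1): flips 1 -> legal
(1,2): no bracket -> illegal
(1,3): flips 1 -> legal
(1,4): no bracket -> illegal
(2,0): no bracket -> illegal
(2,4): no bracket -> illegal
(3,0): no bracket -> illegal
(3,1): flips 1 -> legal
(3,4): no bracket -> illegal
(4,1): no bracket -> illegal
(4,2): flips 1 -> legal
(5,2): no bracket -> illegal
(5,3): flips 1 -> legal
(5,4): no bracket -> illegal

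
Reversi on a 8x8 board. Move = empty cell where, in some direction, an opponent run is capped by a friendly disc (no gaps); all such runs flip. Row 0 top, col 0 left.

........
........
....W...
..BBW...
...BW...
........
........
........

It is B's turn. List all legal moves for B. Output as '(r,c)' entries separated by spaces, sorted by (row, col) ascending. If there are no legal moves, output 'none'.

(1,3): no bracket -> illegal
(1,4): no bracket -> illegal
(1,5): flips 1 -> legal
(2,3): no bracket -> illegal
(2,5): flips 1 -> legal
(3,5): flips 1 -> legal
(4,5): flips 1 -> legal
(5,3): no bracket -> illegal
(5,4): no bracket -> illegal
(5,5): flips 1 -> legal

Answer: (1,5) (2,5) (3,5) (4,5) (5,5)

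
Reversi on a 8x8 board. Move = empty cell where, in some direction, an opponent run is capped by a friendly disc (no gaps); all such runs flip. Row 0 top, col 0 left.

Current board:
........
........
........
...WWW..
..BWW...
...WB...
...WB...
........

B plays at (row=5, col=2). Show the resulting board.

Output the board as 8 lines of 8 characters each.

Answer: ........
........
........
...WWW..
..BWW...
..BBB...
...WB...
........

Derivation:
Place B at (5,2); scan 8 dirs for brackets.
Dir NW: first cell '.' (not opp) -> no flip
Dir N: first cell 'B' (not opp) -> no flip
Dir NE: opp run (4,3) (3,4), next='.' -> no flip
Dir W: first cell '.' (not opp) -> no flip
Dir E: opp run (5,3) capped by B -> flip
Dir SW: first cell '.' (not opp) -> no flip
Dir S: first cell '.' (not opp) -> no flip
Dir SE: opp run (6,3), next='.' -> no flip
All flips: (5,3)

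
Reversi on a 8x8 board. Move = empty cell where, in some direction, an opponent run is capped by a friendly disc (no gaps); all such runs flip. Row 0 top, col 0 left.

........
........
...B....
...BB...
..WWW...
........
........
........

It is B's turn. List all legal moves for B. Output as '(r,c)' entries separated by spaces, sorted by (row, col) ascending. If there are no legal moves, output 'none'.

(3,1): no bracket -> illegal
(3,2): no bracket -> illegal
(3,5): no bracket -> illegal
(4,1): no bracket -> illegal
(4,5): no bracket -> illegal
(5,1): flips 1 -> legal
(5,2): flips 1 -> legal
(5,3): flips 1 -> legal
(5,4): flips 1 -> legal
(5,5): flips 1 -> legal

Answer: (5,1) (5,2) (5,3) (5,4) (5,5)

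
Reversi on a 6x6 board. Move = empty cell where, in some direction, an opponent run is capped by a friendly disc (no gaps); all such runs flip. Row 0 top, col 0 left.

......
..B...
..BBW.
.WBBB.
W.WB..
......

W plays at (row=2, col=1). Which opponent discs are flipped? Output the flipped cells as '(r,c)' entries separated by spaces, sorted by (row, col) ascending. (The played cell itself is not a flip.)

Answer: (2,2) (2,3)

Derivation:
Dir NW: first cell '.' (not opp) -> no flip
Dir N: first cell '.' (not opp) -> no flip
Dir NE: opp run (1,2), next='.' -> no flip
Dir W: first cell '.' (not opp) -> no flip
Dir E: opp run (2,2) (2,3) capped by W -> flip
Dir SW: first cell '.' (not opp) -> no flip
Dir S: first cell 'W' (not opp) -> no flip
Dir SE: opp run (3,2) (4,3), next='.' -> no flip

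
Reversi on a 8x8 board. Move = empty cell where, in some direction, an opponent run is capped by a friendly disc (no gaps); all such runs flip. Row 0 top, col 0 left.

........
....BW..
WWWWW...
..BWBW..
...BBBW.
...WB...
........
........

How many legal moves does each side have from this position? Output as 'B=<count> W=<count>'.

-- B to move --
(0,4): no bracket -> illegal
(0,5): no bracket -> illegal
(0,6): no bracket -> illegal
(1,0): flips 1 -> legal
(1,1): flips 2 -> legal
(1,2): flips 2 -> legal
(1,3): flips 2 -> legal
(1,6): flips 1 -> legal
(2,5): flips 1 -> legal
(2,6): flips 1 -> legal
(3,0): no bracket -> illegal
(3,1): no bracket -> illegal
(3,6): flips 1 -> legal
(3,7): no bracket -> illegal
(4,2): no bracket -> illegal
(4,7): flips 1 -> legal
(5,2): flips 1 -> legal
(5,5): no bracket -> illegal
(5,6): no bracket -> illegal
(5,7): no bracket -> illegal
(6,2): flips 1 -> legal
(6,3): flips 1 -> legal
(6,4): no bracket -> illegal
B mobility = 12
-- W to move --
(0,3): no bracket -> illegal
(0,4): flips 1 -> legal
(0,5): flips 1 -> legal
(1,3): flips 1 -> legal
(2,5): no bracket -> illegal
(3,1): flips 1 -> legal
(3,6): no bracket -> illegal
(4,1): flips 1 -> legal
(4,2): flips 4 -> legal
(5,2): no bracket -> illegal
(5,5): flips 3 -> legal
(5,6): flips 2 -> legal
(6,3): no bracket -> illegal
(6,4): flips 3 -> legal
(6,5): flips 3 -> legal
W mobility = 10

Answer: B=12 W=10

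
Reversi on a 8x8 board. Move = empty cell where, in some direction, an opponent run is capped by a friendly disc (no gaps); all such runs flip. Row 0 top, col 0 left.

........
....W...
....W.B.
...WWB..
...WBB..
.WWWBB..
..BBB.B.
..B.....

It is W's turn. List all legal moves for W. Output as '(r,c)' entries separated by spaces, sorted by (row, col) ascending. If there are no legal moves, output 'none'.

(1,5): no bracket -> illegal
(1,6): no bracket -> illegal
(1,7): flips 3 -> legal
(2,5): no bracket -> illegal
(2,7): no bracket -> illegal
(3,6): flips 1 -> legal
(3,7): no bracket -> illegal
(4,6): flips 3 -> legal
(5,6): flips 3 -> legal
(5,7): no bracket -> illegal
(6,1): no bracket -> illegal
(6,5): flips 1 -> legal
(6,7): no bracket -> illegal
(7,1): flips 1 -> legal
(7,3): flips 2 -> legal
(7,4): flips 4 -> legal
(7,5): flips 1 -> legal
(7,6): no bracket -> illegal
(7,7): flips 3 -> legal

Answer: (1,7) (3,6) (4,6) (5,6) (6,5) (7,1) (7,3) (7,4) (7,5) (7,7)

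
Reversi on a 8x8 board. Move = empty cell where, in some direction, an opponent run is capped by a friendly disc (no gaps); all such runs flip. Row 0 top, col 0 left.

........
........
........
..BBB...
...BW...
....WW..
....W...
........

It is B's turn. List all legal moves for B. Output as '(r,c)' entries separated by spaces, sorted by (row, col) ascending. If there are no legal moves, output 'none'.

(3,5): no bracket -> illegal
(4,5): flips 1 -> legal
(4,6): no bracket -> illegal
(5,3): no bracket -> illegal
(5,6): no bracket -> illegal
(6,3): no bracket -> illegal
(6,5): flips 1 -> legal
(6,6): flips 2 -> legal
(7,3): no bracket -> illegal
(7,4): flips 3 -> legal
(7,5): no bracket -> illegal

Answer: (4,5) (6,5) (6,6) (7,4)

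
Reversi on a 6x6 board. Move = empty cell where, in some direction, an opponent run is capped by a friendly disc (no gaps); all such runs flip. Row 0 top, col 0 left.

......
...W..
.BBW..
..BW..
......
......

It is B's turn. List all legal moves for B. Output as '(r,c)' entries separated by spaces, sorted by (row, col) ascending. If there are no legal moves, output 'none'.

Answer: (0,4) (1,4) (2,4) (3,4) (4,4)

Derivation:
(0,2): no bracket -> illegal
(0,3): no bracket -> illegal
(0,4): flips 1 -> legal
(1,2): no bracket -> illegal
(1,4): flips 1 -> legal
(2,4): flips 1 -> legal
(3,4): flips 1 -> legal
(4,2): no bracket -> illegal
(4,3): no bracket -> illegal
(4,4): flips 1 -> legal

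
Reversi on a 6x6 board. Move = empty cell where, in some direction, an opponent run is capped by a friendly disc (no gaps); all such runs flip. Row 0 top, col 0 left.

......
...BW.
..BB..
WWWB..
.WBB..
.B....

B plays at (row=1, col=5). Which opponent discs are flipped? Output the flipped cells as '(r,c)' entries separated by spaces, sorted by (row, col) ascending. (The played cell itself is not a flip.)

Answer: (1,4)

Derivation:
Dir NW: first cell '.' (not opp) -> no flip
Dir N: first cell '.' (not opp) -> no flip
Dir NE: edge -> no flip
Dir W: opp run (1,4) capped by B -> flip
Dir E: edge -> no flip
Dir SW: first cell '.' (not opp) -> no flip
Dir S: first cell '.' (not opp) -> no flip
Dir SE: edge -> no flip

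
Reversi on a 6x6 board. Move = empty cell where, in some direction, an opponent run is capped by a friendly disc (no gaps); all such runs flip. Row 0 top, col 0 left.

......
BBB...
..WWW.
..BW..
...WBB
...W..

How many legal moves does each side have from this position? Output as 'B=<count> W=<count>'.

-- B to move --
(1,3): no bracket -> illegal
(1,4): flips 1 -> legal
(1,5): no bracket -> illegal
(2,1): no bracket -> illegal
(2,5): no bracket -> illegal
(3,1): no bracket -> illegal
(3,4): flips 2 -> legal
(3,5): no bracket -> illegal
(4,2): flips 1 -> legal
(5,2): no bracket -> illegal
(5,4): flips 1 -> legal
B mobility = 4
-- W to move --
(0,0): flips 1 -> legal
(0,1): flips 1 -> legal
(0,2): flips 1 -> legal
(0,3): no bracket -> illegal
(1,3): no bracket -> illegal
(2,0): no bracket -> illegal
(2,1): flips 1 -> legal
(3,1): flips 1 -> legal
(3,4): no bracket -> illegal
(3,5): flips 1 -> legal
(4,1): flips 1 -> legal
(4,2): flips 1 -> legal
(5,4): no bracket -> illegal
(5,5): flips 1 -> legal
W mobility = 9

Answer: B=4 W=9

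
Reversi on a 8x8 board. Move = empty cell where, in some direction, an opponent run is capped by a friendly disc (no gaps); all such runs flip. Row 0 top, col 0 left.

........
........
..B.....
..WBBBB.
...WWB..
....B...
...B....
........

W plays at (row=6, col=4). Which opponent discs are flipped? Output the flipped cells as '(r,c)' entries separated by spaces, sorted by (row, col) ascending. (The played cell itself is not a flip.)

Dir NW: first cell '.' (not opp) -> no flip
Dir N: opp run (5,4) capped by W -> flip
Dir NE: first cell '.' (not opp) -> no flip
Dir W: opp run (6,3), next='.' -> no flip
Dir E: first cell '.' (not opp) -> no flip
Dir SW: first cell '.' (not opp) -> no flip
Dir S: first cell '.' (not opp) -> no flip
Dir SE: first cell '.' (not opp) -> no flip

Answer: (5,4)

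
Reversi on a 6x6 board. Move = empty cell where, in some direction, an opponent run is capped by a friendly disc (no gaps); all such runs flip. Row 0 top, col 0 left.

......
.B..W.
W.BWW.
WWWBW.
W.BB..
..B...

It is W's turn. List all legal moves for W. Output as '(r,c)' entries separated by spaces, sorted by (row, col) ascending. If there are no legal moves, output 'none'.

Answer: (0,2) (1,2) (1,3) (2,1) (5,1) (5,3) (5,4)

Derivation:
(0,0): no bracket -> illegal
(0,1): no bracket -> illegal
(0,2): flips 1 -> legal
(1,0): no bracket -> illegal
(1,2): flips 1 -> legal
(1,3): flips 1 -> legal
(2,1): flips 1 -> legal
(4,1): no bracket -> illegal
(4,4): no bracket -> illegal
(5,1): flips 2 -> legal
(5,3): flips 3 -> legal
(5,4): flips 1 -> legal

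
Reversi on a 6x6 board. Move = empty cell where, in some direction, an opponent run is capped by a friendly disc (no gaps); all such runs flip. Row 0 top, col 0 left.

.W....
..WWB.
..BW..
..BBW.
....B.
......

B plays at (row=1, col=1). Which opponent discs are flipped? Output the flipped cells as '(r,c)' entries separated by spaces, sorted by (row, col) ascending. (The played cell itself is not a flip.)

Dir NW: first cell '.' (not opp) -> no flip
Dir N: opp run (0,1), next=edge -> no flip
Dir NE: first cell '.' (not opp) -> no flip
Dir W: first cell '.' (not opp) -> no flip
Dir E: opp run (1,2) (1,3) capped by B -> flip
Dir SW: first cell '.' (not opp) -> no flip
Dir S: first cell '.' (not opp) -> no flip
Dir SE: first cell 'B' (not opp) -> no flip

Answer: (1,2) (1,3)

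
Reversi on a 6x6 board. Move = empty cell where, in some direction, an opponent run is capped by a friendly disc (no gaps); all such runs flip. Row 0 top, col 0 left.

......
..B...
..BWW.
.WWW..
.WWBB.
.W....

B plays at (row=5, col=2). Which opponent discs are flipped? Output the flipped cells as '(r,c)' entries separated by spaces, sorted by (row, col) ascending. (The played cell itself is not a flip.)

Dir NW: opp run (4,1), next='.' -> no flip
Dir N: opp run (4,2) (3,2) capped by B -> flip
Dir NE: first cell 'B' (not opp) -> no flip
Dir W: opp run (5,1), next='.' -> no flip
Dir E: first cell '.' (not opp) -> no flip
Dir SW: edge -> no flip
Dir S: edge -> no flip
Dir SE: edge -> no flip

Answer: (3,2) (4,2)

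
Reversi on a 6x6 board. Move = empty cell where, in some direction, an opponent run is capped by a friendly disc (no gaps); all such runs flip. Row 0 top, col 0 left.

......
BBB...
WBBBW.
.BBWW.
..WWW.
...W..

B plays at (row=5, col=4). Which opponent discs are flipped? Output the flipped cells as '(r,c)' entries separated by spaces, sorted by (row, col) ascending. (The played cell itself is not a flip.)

Answer: (4,3)

Derivation:
Dir NW: opp run (4,3) capped by B -> flip
Dir N: opp run (4,4) (3,4) (2,4), next='.' -> no flip
Dir NE: first cell '.' (not opp) -> no flip
Dir W: opp run (5,3), next='.' -> no flip
Dir E: first cell '.' (not opp) -> no flip
Dir SW: edge -> no flip
Dir S: edge -> no flip
Dir SE: edge -> no flip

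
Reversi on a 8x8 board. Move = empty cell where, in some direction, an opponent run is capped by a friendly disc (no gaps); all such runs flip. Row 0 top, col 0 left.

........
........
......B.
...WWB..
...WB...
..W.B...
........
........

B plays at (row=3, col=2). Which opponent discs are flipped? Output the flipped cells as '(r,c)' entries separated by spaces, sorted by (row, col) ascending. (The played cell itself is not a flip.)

Dir NW: first cell '.' (not opp) -> no flip
Dir N: first cell '.' (not opp) -> no flip
Dir NE: first cell '.' (not opp) -> no flip
Dir W: first cell '.' (not opp) -> no flip
Dir E: opp run (3,3) (3,4) capped by B -> flip
Dir SW: first cell '.' (not opp) -> no flip
Dir S: first cell '.' (not opp) -> no flip
Dir SE: opp run (4,3) capped by B -> flip

Answer: (3,3) (3,4) (4,3)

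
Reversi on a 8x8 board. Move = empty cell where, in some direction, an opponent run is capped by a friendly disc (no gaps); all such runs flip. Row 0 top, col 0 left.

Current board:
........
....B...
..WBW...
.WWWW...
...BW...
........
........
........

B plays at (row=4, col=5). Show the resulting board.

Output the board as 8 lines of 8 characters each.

Answer: ........
....B...
..WBW...
.WWWB...
...BBB..
........
........
........

Derivation:
Place B at (4,5); scan 8 dirs for brackets.
Dir NW: opp run (3,4) capped by B -> flip
Dir N: first cell '.' (not opp) -> no flip
Dir NE: first cell '.' (not opp) -> no flip
Dir W: opp run (4,4) capped by B -> flip
Dir E: first cell '.' (not opp) -> no flip
Dir SW: first cell '.' (not opp) -> no flip
Dir S: first cell '.' (not opp) -> no flip
Dir SE: first cell '.' (not opp) -> no flip
All flips: (3,4) (4,4)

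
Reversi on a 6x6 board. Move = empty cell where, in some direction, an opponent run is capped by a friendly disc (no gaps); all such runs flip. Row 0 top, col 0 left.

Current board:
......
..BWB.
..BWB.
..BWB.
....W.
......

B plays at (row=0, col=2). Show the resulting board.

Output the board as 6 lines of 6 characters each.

Answer: ..B...
..BBB.
..BWB.
..BWB.
....W.
......

Derivation:
Place B at (0,2); scan 8 dirs for brackets.
Dir NW: edge -> no flip
Dir N: edge -> no flip
Dir NE: edge -> no flip
Dir W: first cell '.' (not opp) -> no flip
Dir E: first cell '.' (not opp) -> no flip
Dir SW: first cell '.' (not opp) -> no flip
Dir S: first cell 'B' (not opp) -> no flip
Dir SE: opp run (1,3) capped by B -> flip
All flips: (1,3)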